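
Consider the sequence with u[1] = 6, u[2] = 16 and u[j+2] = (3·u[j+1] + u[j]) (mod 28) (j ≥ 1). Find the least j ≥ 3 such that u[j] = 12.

Listing terms: u[1] = 6; u[2] = 16; u[3] = 26; u[4] = 10; u[5] = 0; u[6] = 10; u[7] = 2; u[8] = 16; u[9] = 22; u[10] = 26; u[11] = 16; u[12] = 18; u[13] = 14; u[14] = 4; u[15] = 26; u[16] = 26; u[17] = 20; u[18] = 2; u[19] = 26; u[20] = 24; u[21] = 14; u[22] = 10; u[23] = 16; u[24] = 2; u[25] = 22; u[26] = 12; u[27] = 2; u[28] = 18; u[29] = 0; u[30] = 18; u[31] = 26; u[32] = 12; u[33] = 6; u[34] = 2; u[35] = 12; u[36] = 10; u[37] = 14; u[38] = 24; u[39] = 2; u[40] = 2; u[41] = 8; u[42] = 26; u[43] = 2; u[44] = 4; u[45] = 14; u[46] = 18; u[47] = 12; u[48] = 26; u[49] = 6; u[50] = 16.
The sequence repeats with period 48.
The value 12 first appears (with j ≥ 3) at u[26].

26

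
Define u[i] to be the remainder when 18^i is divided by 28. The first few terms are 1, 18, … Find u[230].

16

We have u[0] = 1,  u[1] = 18,  u[2] = 16,  u[3] = 8,  u[4] = 4,  u[5] = 16.
Since u[5] = u[2] = 16, the sequence is eventually periodic: after a pre-period of length 2 it cycles with period 3.
For i ≥ 2, u[i] depends only on (i - 2) mod 3. (230 - 2) mod 3 = 0, so u[230] = u[2] = 16.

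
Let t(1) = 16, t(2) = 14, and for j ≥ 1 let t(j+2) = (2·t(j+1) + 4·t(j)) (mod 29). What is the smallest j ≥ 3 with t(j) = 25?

21

We have t(1) = 16,  t(2) = 14,  t(3) = 5,  t(4) = 8,  t(5) = 7,  t(6) = 17,  t(7) = 4,  t(8) = 18,  t(9) = 23,  t(10) = 2,  t(11) = 9,  t(12) = 26,  t(13) = 1,  t(14) = 19,  t(15) = 13,  t(16) = 15,  t(17) = 24,  t(18) = 21,  t(19) = 22,  t(20) = 12,  t(21) = 25,  t(22) = 11,  t(23) = 6,  t(24) = 27,  t(25) = 20,  t(26) = 3,  t(27) = 28,  t(28) = 10,  t(29) = 16,  t(30) = 14.
Since (t(29), t(30)) = (t(1), t(2)) = (16, 14) (two consecutive terms determine the rest), the sequence is periodic with period 28.
The value 25 first appears (with j ≥ 3) at t(21).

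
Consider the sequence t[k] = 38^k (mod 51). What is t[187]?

47

We have t[0] = 1, t[1] = 38, t[2] = 16, t[3] = 47, t[4] = 1.
Since t[4] = t[0] = 1, the sequence is periodic with period 4.
(187 - 0) mod 4 = 3, so t[187] = t[3] = 47.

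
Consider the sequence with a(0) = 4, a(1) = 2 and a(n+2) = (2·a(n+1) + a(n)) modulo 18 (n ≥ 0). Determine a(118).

16

a(0) = 4,  a(1) = 2,  a(2) = 8,  a(3) = 0,  a(4) = 8,  a(5) = 16,  a(6) = 4,  a(7) = 6,  a(8) = 16,  a(9) = 2,  a(10) = 2,  a(11) = 6,  a(12) = 14,  a(13) = 16,  a(14) = 10,  a(15) = 0,  a(16) = 10,  a(17) = 2,  a(18) = 14,  a(19) = 12,  a(20) = 2,  a(21) = 16,  a(22) = 16,  a(23) = 12,  a(24) = 4,  a(25) = 2.
Since (a(24), a(25)) = (a(0), a(1)) = (4, 2) (two consecutive terms determine the rest), the sequence is periodic with period 24.
So a(118) = a(0 + ((118-0) mod 24)) = a(22) = 16.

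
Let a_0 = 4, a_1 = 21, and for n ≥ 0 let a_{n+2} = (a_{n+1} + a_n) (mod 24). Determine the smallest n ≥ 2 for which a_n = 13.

8

Listing terms: a_0 = 4; a_1 = 21; a_2 = 1; a_3 = 22; a_4 = 23; a_5 = 21; a_6 = 20; a_7 = 17; a_8 = 13; a_9 = 6; a_{10} = 19; a_{11} = 1; a_{12} = 20; a_{13} = 21; a_{14} = 17; a_{15} = 14; a_{16} = 7; a_{17} = 21; a_{18} = 4; a_{19} = 1; a_{20} = 5; a_{21} = 6; a_{22} = 11; a_{23} = 17; a_{24} = 4; a_{25} = 21.
Since (a_{24}, a_{25}) = (a_0, a_1) = (4, 21) (two consecutive terms determine the rest), the sequence is periodic with period 24.
The value 13 first appears (with n ≥ 2) at a_8.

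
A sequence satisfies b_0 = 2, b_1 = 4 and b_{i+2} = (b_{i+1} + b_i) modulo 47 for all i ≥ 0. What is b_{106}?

Computing terms: b_0 = 2, b_1 = 4, b_2 = 6, b_3 = 10, b_4 = 16, b_5 = 26, b_6 = 42, b_7 = 21, b_8 = 16, b_9 = 37, b_{10} = 6, b_{11} = 43, b_{12} = 2, b_{13} = 45, b_{14} = 0, b_{15} = 45, b_{16} = 45, b_{17} = 43, b_{18} = 41, b_{19} = 37, b_{20} = 31, b_{21} = 21, b_{22} = 5, b_{23} = 26, b_{24} = 31, b_{25} = 10, b_{26} = 41, b_{27} = 4, b_{28} = 45, b_{29} = 2, b_{30} = 0, b_{31} = 2, b_{32} = 2, b_{33} = 4.
The sequence repeats with period 32.
So b_{106} = b_{0 + ((106-0) mod 32)} = b_{10} = 6.

6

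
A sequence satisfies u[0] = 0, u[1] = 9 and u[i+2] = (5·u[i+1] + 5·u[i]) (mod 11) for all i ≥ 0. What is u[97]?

7

u[0] = 0; u[1] = 9; u[2] = 1; u[3] = 6; u[4] = 2; u[5] = 7; u[6] = 1; u[7] = 7; u[8] = 7; u[9] = 4; u[10] = 0; u[11] = 9.
Since (u[10], u[11]) = (u[0], u[1]) = (0, 9) (two consecutive terms determine the rest), the sequence is periodic with period 10.
(97 - 0) mod 10 = 7, so u[97] = u[7] = 7.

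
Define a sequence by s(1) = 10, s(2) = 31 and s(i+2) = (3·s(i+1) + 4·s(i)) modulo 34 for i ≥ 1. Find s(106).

Listing terms: s(1) = 10; s(2) = 31; s(3) = 31; s(4) = 13; s(5) = 27; s(6) = 31; s(7) = 31.
Since (s(6), s(7)) = (s(2), s(3)) = (31, 31) (two consecutive terms determine the rest), the sequence is eventually periodic: after a pre-period of length 1 it cycles with period 4.
For i ≥ 2, s(i) depends only on (i - 2) mod 4. (106 - 2) mod 4 = 0, so s(106) = s(2) = 31.

31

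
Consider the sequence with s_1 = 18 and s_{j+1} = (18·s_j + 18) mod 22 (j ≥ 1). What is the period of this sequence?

Listing terms: s_1 = 18,  s_2 = 12,  s_3 = 14,  s_4 = 6,  s_5 = 16,  s_6 = 20,  s_7 = 4,  s_8 = 2,  s_9 = 10,  s_{10} = 0,  s_{11} = 18.
The sequence repeats with period 10.

10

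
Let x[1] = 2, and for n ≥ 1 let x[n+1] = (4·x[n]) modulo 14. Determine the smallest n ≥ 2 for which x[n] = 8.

Listing terms: x[1] = 2, x[2] = 8, x[3] = 4, x[4] = 2.
Since x[4] = x[1] = 2, the sequence is periodic with period 3.
The value 8 first appears (with n ≥ 2) at x[2].

2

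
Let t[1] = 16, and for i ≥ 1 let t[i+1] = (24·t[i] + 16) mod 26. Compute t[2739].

22

t[1] = 16; t[2] = 10; t[3] = 22; t[4] = 24; t[5] = 20; t[6] = 2; t[7] = 12; t[8] = 18; t[9] = 6; t[10] = 4; t[11] = 8; t[12] = 0; t[13] = 16.
The sequence repeats with period 12.
(2739 - 1) mod 12 = 2, so t[2739] = t[3] = 22.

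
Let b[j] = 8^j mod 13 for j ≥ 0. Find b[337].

b[0] = 1,  b[1] = 8,  b[2] = 12,  b[3] = 5,  b[4] = 1.
Since b[4] = b[0] = 1, the sequence is periodic with period 4.
So b[337] = b[0 + ((337-0) mod 4)] = b[1] = 8.

8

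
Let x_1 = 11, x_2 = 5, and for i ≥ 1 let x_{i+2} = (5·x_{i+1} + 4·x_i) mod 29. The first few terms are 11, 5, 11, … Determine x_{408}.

21

x_1 = 11,  x_2 = 5,  x_3 = 11,  x_4 = 17,  x_5 = 13,  x_6 = 17,  x_7 = 21,  x_8 = 28,  x_9 = 21,  x_{10} = 14,  x_{11} = 9,  x_{12} = 14,  x_{13} = 19,  x_{14} = 6,  x_{15} = 19,  x_{16} = 3,  x_{17} = 4,  x_{18} = 3,  x_{19} = 2,  x_{20} = 22,  x_{21} = 2,  x_{22} = 11,  x_{23} = 5.
Since (x_{22}, x_{23}) = (x_1, x_2) = (11, 5) (two consecutive terms determine the rest), the sequence is periodic with period 21.
(408 - 1) mod 21 = 8, so x_{408} = x_9 = 21.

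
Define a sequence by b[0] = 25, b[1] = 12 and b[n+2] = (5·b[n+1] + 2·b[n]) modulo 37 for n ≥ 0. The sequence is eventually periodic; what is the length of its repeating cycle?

36

Listing terms: b[0] = 25; b[1] = 12; b[2] = 36; b[3] = 19; b[4] = 19; b[5] = 22; b[6] = 0; b[7] = 7; b[8] = 35; b[9] = 4; b[10] = 16; b[11] = 14; b[12] = 28; b[13] = 20; b[14] = 8; b[15] = 6; b[16] = 9; b[17] = 20; b[18] = 7; b[19] = 1; b[20] = 19; b[21] = 23; b[22] = 5; b[23] = 34; b[24] = 32; b[25] = 6; b[26] = 20; b[27] = 1; b[28] = 8; b[29] = 5; b[30] = 4; b[31] = 30; b[32] = 10; b[33] = 36; b[34] = 15; b[35] = 36; b[36] = 25; b[37] = 12.
Since (b[36], b[37]) = (b[0], b[1]) = (25, 12) (two consecutive terms determine the rest), the sequence is periodic with period 36.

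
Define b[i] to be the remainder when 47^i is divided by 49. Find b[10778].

32

Computing terms: b[1] = 47, b[2] = 4, b[3] = 41, b[4] = 16, b[5] = 17, b[6] = 15, b[7] = 19, b[8] = 11, b[9] = 27, b[10] = 44, b[11] = 10, b[12] = 29, b[13] = 40, b[14] = 18, b[15] = 13, b[16] = 23, b[17] = 3, b[18] = 43, b[19] = 12, b[20] = 25, b[21] = 48, b[22] = 2, b[23] = 45, b[24] = 8, b[25] = 33, b[26] = 32, b[27] = 34, b[28] = 30, b[29] = 38, b[30] = 22, b[31] = 5, b[32] = 39, b[33] = 20, b[34] = 9, b[35] = 31, b[36] = 36, b[37] = 26, b[38] = 46, b[39] = 6, b[40] = 37, b[41] = 24, b[42] = 1, b[43] = 47.
The sequence repeats with period 42.
So b[10778] = b[1 + ((10778-1) mod 42)] = b[26] = 32.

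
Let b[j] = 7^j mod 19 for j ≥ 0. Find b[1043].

Computing terms: b[0] = 1; b[1] = 7; b[2] = 11; b[3] = 1.
The sequence repeats with period 3.
(1043 - 0) mod 3 = 2, so b[1043] = b[2] = 11.

11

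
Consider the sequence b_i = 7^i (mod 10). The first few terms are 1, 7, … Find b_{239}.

3

Listing terms: b_0 = 1,  b_1 = 7,  b_2 = 9,  b_3 = 3,  b_4 = 1.
Since b_4 = b_0 = 1, the sequence is periodic with period 4.
So b_{239} = b_{0 + ((239-0) mod 4)} = b_3 = 3.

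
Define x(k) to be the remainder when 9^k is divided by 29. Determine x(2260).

16

Listing terms: x(0) = 1, x(1) = 9, x(2) = 23, x(3) = 4, x(4) = 7, x(5) = 5, x(6) = 16, x(7) = 28, x(8) = 20, x(9) = 6, x(10) = 25, x(11) = 22, x(12) = 24, x(13) = 13, x(14) = 1.
The sequence repeats with period 14.
So x(2260) = x(0 + ((2260-0) mod 14)) = x(6) = 16.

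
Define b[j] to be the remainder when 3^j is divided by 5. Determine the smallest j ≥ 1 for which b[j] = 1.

We have b[0] = 1,  b[1] = 3,  b[2] = 4,  b[3] = 2,  b[4] = 1.
Since b[4] = b[0] = 1, the sequence is periodic with period 4.
The value 1 next appears (with j ≥ 1) at b[4].

4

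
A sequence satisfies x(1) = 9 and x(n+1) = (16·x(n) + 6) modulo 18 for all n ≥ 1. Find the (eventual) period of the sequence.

3

x(1) = 9,  x(2) = 6,  x(3) = 12,  x(4) = 0,  x(5) = 6.
Since x(5) = x(2) = 6, the sequence is eventually periodic: after a pre-period of length 1 it cycles with period 3.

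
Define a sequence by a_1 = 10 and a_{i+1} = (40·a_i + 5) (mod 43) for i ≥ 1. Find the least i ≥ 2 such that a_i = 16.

Listing terms: a_1 = 10,  a_2 = 18,  a_3 = 37,  a_4 = 23,  a_5 = 22,  a_6 = 25,  a_7 = 16,  a_8 = 0,  a_9 = 5,  a_{10} = 33,  a_{11} = 35,  a_{12} = 29,  a_{13} = 4,  a_{14} = 36,  a_{15} = 26,  a_{16} = 13,  a_{17} = 9,  a_{18} = 21,  a_{19} = 28,  a_{20} = 7,  a_{21} = 27,  a_{22} = 10.
Since a_{22} = a_1 = 10, the sequence is periodic with period 21.
The value 16 first appears (with i ≥ 2) at a_7.

7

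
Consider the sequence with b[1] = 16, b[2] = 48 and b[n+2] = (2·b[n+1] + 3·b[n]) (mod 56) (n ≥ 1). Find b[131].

b[1] = 16, b[2] = 48, b[3] = 32, b[4] = 40, b[5] = 8, b[6] = 24, b[7] = 16, b[8] = 48.
The sequence repeats with period 6.
So b[131] = b[1 + ((131-1) mod 6)] = b[5] = 8.

8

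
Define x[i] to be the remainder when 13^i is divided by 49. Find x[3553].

6

x[0] = 1, x[1] = 13, x[2] = 22, x[3] = 41, x[4] = 43, x[5] = 20, x[6] = 15, x[7] = 48, x[8] = 36, x[9] = 27, x[10] = 8, x[11] = 6, x[12] = 29, x[13] = 34, x[14] = 1.
Since x[14] = x[0] = 1, the sequence is periodic with period 14.
So x[3553] = x[0 + ((3553-0) mod 14)] = x[11] = 6.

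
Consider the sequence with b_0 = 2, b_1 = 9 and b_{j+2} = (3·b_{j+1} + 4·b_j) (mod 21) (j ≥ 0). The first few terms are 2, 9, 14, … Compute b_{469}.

We have b_0 = 2, b_1 = 9, b_2 = 14, b_3 = 15, b_4 = 17, b_5 = 6, b_6 = 2, b_7 = 9.
The sequence repeats with period 6.
So b_{469} = b_{0 + ((469-0) mod 6)} = b_1 = 9.

9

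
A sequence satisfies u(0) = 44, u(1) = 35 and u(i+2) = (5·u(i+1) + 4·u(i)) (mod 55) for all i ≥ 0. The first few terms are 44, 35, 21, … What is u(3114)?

We have u(0) = 44; u(1) = 35; u(2) = 21; u(3) = 25; u(4) = 44; u(5) = 45; u(6) = 16; u(7) = 40; u(8) = 44; u(9) = 50; u(10) = 41; u(11) = 20; u(12) = 44; u(13) = 25; u(14) = 26; u(15) = 10; u(16) = 44; u(17) = 40; u(18) = 46; u(19) = 5; u(20) = 44; u(21) = 20; u(22) = 1; u(23) = 30; u(24) = 44; u(25) = 10; u(26) = 6; u(27) = 15; u(28) = 44; u(29) = 5; u(30) = 36; u(31) = 35; u(32) = 44; u(33) = 30; u(34) = 51; u(35) = 45; u(36) = 44; u(37) = 15; u(38) = 31; u(39) = 50; u(40) = 44; u(41) = 35.
Since (u(40), u(41)) = (u(0), u(1)) = (44, 35) (two consecutive terms determine the rest), the sequence is periodic with period 40.
(3114 - 0) mod 40 = 34, so u(3114) = u(34) = 51.

51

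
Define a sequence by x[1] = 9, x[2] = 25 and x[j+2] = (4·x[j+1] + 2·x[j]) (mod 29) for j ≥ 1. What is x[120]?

1

Computing terms: x[1] = 9, x[2] = 25, x[3] = 2, x[4] = 0, x[5] = 4, x[6] = 16, x[7] = 14, x[8] = 1, x[9] = 3, x[10] = 14, x[11] = 4, x[12] = 15, x[13] = 10, x[14] = 12, x[15] = 10, x[16] = 6, x[17] = 15, x[18] = 14, x[19] = 28, x[20] = 24, x[21] = 7, x[22] = 18, x[23] = 28, x[24] = 3, x[25] = 10, x[26] = 17, x[27] = 1, x[28] = 9, x[29] = 9, x[30] = 25.
Since (x[29], x[30]) = (x[1], x[2]) = (9, 25) (two consecutive terms determine the rest), the sequence is periodic with period 28.
(120 - 1) mod 28 = 7, so x[120] = x[8] = 1.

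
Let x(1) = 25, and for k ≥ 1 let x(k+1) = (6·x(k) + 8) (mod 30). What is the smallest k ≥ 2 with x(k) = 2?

Listing terms: x(1) = 25, x(2) = 8, x(3) = 26, x(4) = 14, x(5) = 2, x(6) = 20, x(7) = 8.
Since x(7) = x(2) = 8, the sequence is eventually periodic: after a pre-period of length 1 it cycles with period 5.
The value 2 first appears (with k ≥ 2) at x(5).

5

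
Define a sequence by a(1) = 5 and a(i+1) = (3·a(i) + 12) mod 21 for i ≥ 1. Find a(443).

a(1) = 5, a(2) = 6, a(3) = 9, a(4) = 18, a(5) = 3, a(6) = 0, a(7) = 12, a(8) = 6.
Since a(8) = a(2) = 6, the sequence is eventually periodic: after a pre-period of length 1 it cycles with period 6.
For i ≥ 2, a(i) depends only on (i - 2) mod 6. (443 - 2) mod 6 = 3, so a(443) = a(5) = 3.

3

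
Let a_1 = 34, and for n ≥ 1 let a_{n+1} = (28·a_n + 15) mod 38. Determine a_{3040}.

a_1 = 34, a_2 = 17, a_3 = 35, a_4 = 7, a_5 = 21, a_6 = 33, a_7 = 27, a_8 = 11, a_9 = 19, a_{10} = 15, a_{11} = 17.
Since a_{11} = a_2 = 17, the sequence is eventually periodic: after a pre-period of length 1 it cycles with period 9.
For n ≥ 2, a_n depends only on (n - 2) mod 9. (3040 - 2) mod 9 = 5, so a_{3040} = a_7 = 27.

27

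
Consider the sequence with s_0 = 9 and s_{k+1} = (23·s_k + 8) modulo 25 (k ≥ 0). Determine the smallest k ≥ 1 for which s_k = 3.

2

s_0 = 9, s_1 = 15, s_2 = 3, s_3 = 2, s_4 = 4, s_5 = 0, s_6 = 8, s_7 = 17, s_8 = 24, s_9 = 10, s_{10} = 13, s_{11} = 7, s_{12} = 19, s_{13} = 20, s_{14} = 18, s_{15} = 22, s_{16} = 14, s_{17} = 5, s_{18} = 23, s_{19} = 12, s_{20} = 9.
The sequence repeats with period 20.
The value 3 first appears (with k ≥ 1) at s_2.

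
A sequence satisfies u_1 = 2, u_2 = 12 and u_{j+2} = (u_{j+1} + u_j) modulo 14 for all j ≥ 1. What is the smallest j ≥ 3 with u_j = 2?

u_1 = 2,  u_2 = 12,  u_3 = 0,  u_4 = 12,  u_5 = 12,  u_6 = 10,  u_7 = 8,  u_8 = 4,  u_9 = 12,  u_{10} = 2,  u_{11} = 0,  u_{12} = 2,  u_{13} = 2,  u_{14} = 4,  u_{15} = 6,  u_{16} = 10,  u_{17} = 2,  u_{18} = 12.
Since (u_{17}, u_{18}) = (u_1, u_2) = (2, 12) (two consecutive terms determine the rest), the sequence is periodic with period 16.
The value 2 first appears (with j ≥ 3) at u_{10}.

10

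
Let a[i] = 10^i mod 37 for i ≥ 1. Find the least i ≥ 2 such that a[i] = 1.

a[1] = 10; a[2] = 26; a[3] = 1; a[4] = 10.
Since a[4] = a[1] = 10, the sequence is periodic with period 3.
The value 1 first appears (with i ≥ 2) at a[3].

3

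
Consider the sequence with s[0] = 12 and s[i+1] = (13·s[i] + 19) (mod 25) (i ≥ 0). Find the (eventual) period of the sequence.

Computing terms: s[0] = 12; s[1] = 0; s[2] = 19; s[3] = 16; s[4] = 2; s[5] = 20; s[6] = 4; s[7] = 21; s[8] = 17; s[9] = 15; s[10] = 14; s[11] = 1; s[12] = 7; s[13] = 10; s[14] = 24; s[15] = 6; s[16] = 22; s[17] = 5; s[18] = 9; s[19] = 11; s[20] = 12.
Since s[20] = s[0] = 12, the sequence is periodic with period 20.

20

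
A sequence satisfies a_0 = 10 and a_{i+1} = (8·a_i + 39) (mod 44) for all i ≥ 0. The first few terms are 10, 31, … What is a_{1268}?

11

Listing terms: a_0 = 10; a_1 = 31; a_2 = 23; a_3 = 3; a_4 = 19; a_5 = 15; a_6 = 27; a_7 = 35; a_8 = 11; a_9 = 39; a_{10} = 43; a_{11} = 31.
Since a_{11} = a_1 = 31, the sequence is eventually periodic: after a pre-period of length 1 it cycles with period 10.
For i ≥ 1, a_i depends only on (i - 1) mod 10. (1268 - 1) mod 10 = 7, so a_{1268} = a_8 = 11.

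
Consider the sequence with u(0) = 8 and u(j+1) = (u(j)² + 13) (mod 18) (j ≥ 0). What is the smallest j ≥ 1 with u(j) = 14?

We have u(0) = 8, u(1) = 5, u(2) = 2, u(3) = 17, u(4) = 14, u(5) = 11, u(6) = 8.
Since u(6) = u(0) = 8, the sequence is periodic with period 6.
The value 14 first appears (with j ≥ 1) at u(4).

4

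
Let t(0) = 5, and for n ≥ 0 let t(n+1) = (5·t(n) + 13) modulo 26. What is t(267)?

14

Computing terms: t(0) = 5,  t(1) = 12,  t(2) = 21,  t(3) = 14,  t(4) = 5.
Since t(4) = t(0) = 5, the sequence is periodic with period 4.
So t(267) = t(0 + ((267-0) mod 4)) = t(3) = 14.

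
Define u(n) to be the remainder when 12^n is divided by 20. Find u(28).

16

Listing terms: u(0) = 1, u(1) = 12, u(2) = 4, u(3) = 8, u(4) = 16, u(5) = 12.
Since u(5) = u(1) = 12, the sequence is eventually periodic: after a pre-period of length 1 it cycles with period 4.
For n ≥ 1, u(n) depends only on (n - 1) mod 4. (28 - 1) mod 4 = 3, so u(28) = u(4) = 16.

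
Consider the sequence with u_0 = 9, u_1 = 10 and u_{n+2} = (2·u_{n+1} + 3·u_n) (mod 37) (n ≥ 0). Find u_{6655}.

Listing terms: u_0 = 9,  u_1 = 10,  u_2 = 10,  u_3 = 13,  u_4 = 19,  u_5 = 3,  u_6 = 26,  u_7 = 24,  u_8 = 15,  u_9 = 28,  u_{10} = 27,  u_{11} = 27,  u_{12} = 24,  u_{13} = 18,  u_{14} = 34,  u_{15} = 11,  u_{16} = 13,  u_{17} = 22,  u_{18} = 9,  u_{19} = 10.
Since (u_{18}, u_{19}) = (u_0, u_1) = (9, 10) (two consecutive terms determine the rest), the sequence is periodic with period 18.
So u_{6655} = u_{0 + ((6655-0) mod 18)} = u_{13} = 18.

18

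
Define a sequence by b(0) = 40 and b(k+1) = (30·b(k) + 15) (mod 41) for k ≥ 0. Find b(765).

8

We have b(0) = 40; b(1) = 26; b(2) = 16; b(3) = 3; b(4) = 23; b(5) = 8; b(6) = 9; b(7) = 39; b(8) = 37; b(9) = 18; b(10) = 22; b(11) = 19; b(12) = 11; b(13) = 17; b(14) = 33; b(15) = 21; b(16) = 30; b(17) = 13; b(18) = 36; b(19) = 29; b(20) = 24; b(21) = 38; b(22) = 7; b(23) = 20; b(24) = 0; b(25) = 15; b(26) = 14; b(27) = 25; b(28) = 27; b(29) = 5; b(30) = 1; b(31) = 4; b(32) = 12; b(33) = 6; b(34) = 31; b(35) = 2; b(36) = 34; b(37) = 10; b(38) = 28; b(39) = 35; b(40) = 40.
The sequence repeats with period 40.
So b(765) = b(0 + ((765-0) mod 40)) = b(5) = 8.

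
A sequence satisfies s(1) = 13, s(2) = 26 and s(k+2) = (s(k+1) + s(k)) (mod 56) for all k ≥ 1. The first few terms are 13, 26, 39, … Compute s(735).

Listing terms: s(1) = 13, s(2) = 26, s(3) = 39, s(4) = 9, s(5) = 48, s(6) = 1, s(7) = 49, s(8) = 50, s(9) = 43, s(10) = 37, s(11) = 24, s(12) = 5, s(13) = 29, s(14) = 34, s(15) = 7, s(16) = 41, s(17) = 48, s(18) = 33, s(19) = 25, s(20) = 2, s(21) = 27, s(22) = 29, s(23) = 0, s(24) = 29, s(25) = 29, s(26) = 2, s(27) = 31, s(28) = 33, s(29) = 8, s(30) = 41, s(31) = 49, s(32) = 34, s(33) = 27, s(34) = 5, s(35) = 32, s(36) = 37, s(37) = 13, s(38) = 50, s(39) = 7, s(40) = 1, s(41) = 8, s(42) = 9, s(43) = 17, s(44) = 26, s(45) = 43, s(46) = 13, s(47) = 0, s(48) = 13, s(49) = 13, s(50) = 26.
The sequence repeats with period 48.
(735 - 1) mod 48 = 14, so s(735) = s(15) = 7.

7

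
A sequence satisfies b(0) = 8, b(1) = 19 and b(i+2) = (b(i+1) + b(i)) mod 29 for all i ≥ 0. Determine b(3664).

Computing terms: b(0) = 8, b(1) = 19, b(2) = 27, b(3) = 17, b(4) = 15, b(5) = 3, b(6) = 18, b(7) = 21, b(8) = 10, b(9) = 2, b(10) = 12, b(11) = 14, b(12) = 26, b(13) = 11, b(14) = 8, b(15) = 19.
The sequence repeats with period 14.
So b(3664) = b(0 + ((3664-0) mod 14)) = b(10) = 12.

12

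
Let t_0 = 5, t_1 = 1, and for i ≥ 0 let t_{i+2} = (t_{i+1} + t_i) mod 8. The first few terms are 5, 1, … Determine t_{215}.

4

t_0 = 5, t_1 = 1, t_2 = 6, t_3 = 7, t_4 = 5, t_5 = 4, t_6 = 1, t_7 = 5, t_8 = 6, t_9 = 3, t_{10} = 1, t_{11} = 4, t_{12} = 5, t_{13} = 1.
Since (t_{12}, t_{13}) = (t_0, t_1) = (5, 1) (two consecutive terms determine the rest), the sequence is periodic with period 12.
So t_{215} = t_{0 + ((215-0) mod 12)} = t_{11} = 4.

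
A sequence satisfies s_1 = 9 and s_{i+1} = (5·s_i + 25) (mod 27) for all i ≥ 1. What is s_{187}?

0

We have s_1 = 9; s_2 = 16; s_3 = 24; s_4 = 10; s_5 = 21; s_6 = 22; s_7 = 0; s_8 = 25; s_9 = 15; s_{10} = 19; s_{11} = 12; s_{12} = 4; s_{13} = 18; s_{14} = 7; s_{15} = 6; s_{16} = 1; s_{17} = 3; s_{18} = 13; s_{19} = 9.
The sequence repeats with period 18.
(187 - 1) mod 18 = 6, so s_{187} = s_7 = 0.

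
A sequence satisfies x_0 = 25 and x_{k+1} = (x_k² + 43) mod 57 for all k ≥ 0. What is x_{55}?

11

Listing terms: x_0 = 25,  x_1 = 41,  x_2 = 14,  x_3 = 11,  x_4 = 50,  x_5 = 35,  x_6 = 14.
Since x_6 = x_2 = 14, the sequence is eventually periodic: after a pre-period of length 2 it cycles with period 4.
For k ≥ 2, x_k depends only on (k - 2) mod 4. (55 - 2) mod 4 = 1, so x_{55} = x_3 = 11.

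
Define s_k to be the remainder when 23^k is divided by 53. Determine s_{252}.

We have s_0 = 1, s_1 = 23, s_2 = 52, s_3 = 30, s_4 = 1.
Since s_4 = s_0 = 1, the sequence is periodic with period 4.
So s_{252} = s_{0 + ((252-0) mod 4)} = s_0 = 1.

1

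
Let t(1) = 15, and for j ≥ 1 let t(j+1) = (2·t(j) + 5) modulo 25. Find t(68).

Computing terms: t(1) = 15,  t(2) = 10,  t(3) = 0,  t(4) = 5,  t(5) = 15.
Since t(5) = t(1) = 15, the sequence is periodic with period 4.
(68 - 1) mod 4 = 3, so t(68) = t(4) = 5.

5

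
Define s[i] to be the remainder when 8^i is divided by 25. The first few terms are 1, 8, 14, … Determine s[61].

s[0] = 1, s[1] = 8, s[2] = 14, s[3] = 12, s[4] = 21, s[5] = 18, s[6] = 19, s[7] = 2, s[8] = 16, s[9] = 3, s[10] = 24, s[11] = 17, s[12] = 11, s[13] = 13, s[14] = 4, s[15] = 7, s[16] = 6, s[17] = 23, s[18] = 9, s[19] = 22, s[20] = 1.
The sequence repeats with period 20.
So s[61] = s[0 + ((61-0) mod 20)] = s[1] = 8.

8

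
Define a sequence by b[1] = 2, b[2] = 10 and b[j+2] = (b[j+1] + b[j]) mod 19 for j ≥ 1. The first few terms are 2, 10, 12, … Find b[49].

3

Computing terms: b[1] = 2; b[2] = 10; b[3] = 12; b[4] = 3; b[5] = 15; b[6] = 18; b[7] = 14; b[8] = 13; b[9] = 8; b[10] = 2; b[11] = 10.
The sequence repeats with period 9.
So b[49] = b[1 + ((49-1) mod 9)] = b[4] = 3.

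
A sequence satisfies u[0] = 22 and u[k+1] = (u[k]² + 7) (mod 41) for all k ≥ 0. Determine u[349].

Listing terms: u[0] = 22; u[1] = 40; u[2] = 8; u[3] = 30; u[4] = 5; u[5] = 32; u[6] = 6; u[7] = 2; u[8] = 11; u[9] = 5.
Since u[9] = u[4] = 5, the sequence is eventually periodic: after a pre-period of length 4 it cycles with period 5.
For k ≥ 4, u[k] depends only on (k - 4) mod 5. (349 - 4) mod 5 = 0, so u[349] = u[4] = 5.

5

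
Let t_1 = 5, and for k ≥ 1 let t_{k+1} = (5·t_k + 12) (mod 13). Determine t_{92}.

Listing terms: t_1 = 5, t_2 = 11, t_3 = 2, t_4 = 9, t_5 = 5.
The sequence repeats with period 4.
So t_{92} = t_{1 + ((92-1) mod 4)} = t_4 = 9.

9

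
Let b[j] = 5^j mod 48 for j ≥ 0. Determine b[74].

25

We have b[0] = 1, b[1] = 5, b[2] = 25, b[3] = 29, b[4] = 1.
The sequence repeats with period 4.
So b[74] = b[0 + ((74-0) mod 4)] = b[2] = 25.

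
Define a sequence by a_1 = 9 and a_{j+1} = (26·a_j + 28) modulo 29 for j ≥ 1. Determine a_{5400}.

We have a_1 = 9; a_2 = 1; a_3 = 25; a_4 = 11; a_5 = 24; a_6 = 14; a_7 = 15; a_8 = 12; a_9 = 21; a_{10} = 23; a_{11} = 17; a_{12} = 6; a_{13} = 10; a_{14} = 27; a_{15} = 5; a_{16} = 13; a_{17} = 18; a_{18} = 3; a_{19} = 19; a_{20} = 0; a_{21} = 28; a_{22} = 2; a_{23} = 22; a_{24} = 20; a_{25} = 26; a_{26} = 8; a_{27} = 4; a_{28} = 16; a_{29} = 9.
Since a_{29} = a_1 = 9, the sequence is periodic with period 28.
(5400 - 1) mod 28 = 23, so a_{5400} = a_{24} = 20.

20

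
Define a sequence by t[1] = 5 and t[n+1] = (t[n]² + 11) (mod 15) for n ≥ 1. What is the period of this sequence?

We have t[1] = 5,  t[2] = 6,  t[3] = 2,  t[4] = 0,  t[5] = 11,  t[6] = 12,  t[7] = 5.
Since t[7] = t[1] = 5, the sequence is periodic with period 6.

6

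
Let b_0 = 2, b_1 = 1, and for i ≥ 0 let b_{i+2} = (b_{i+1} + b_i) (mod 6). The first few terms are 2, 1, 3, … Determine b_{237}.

b_0 = 2, b_1 = 1, b_2 = 3, b_3 = 4, b_4 = 1, b_5 = 5, b_6 = 0, b_7 = 5, b_8 = 5, b_9 = 4, b_{10} = 3, b_{11} = 1, b_{12} = 4, b_{13} = 5, b_{14} = 3, b_{15} = 2, b_{16} = 5, b_{17} = 1, b_{18} = 0, b_{19} = 1, b_{20} = 1, b_{21} = 2, b_{22} = 3, b_{23} = 5, b_{24} = 2, b_{25} = 1.
The sequence repeats with period 24.
(237 - 0) mod 24 = 21, so b_{237} = b_{21} = 2.

2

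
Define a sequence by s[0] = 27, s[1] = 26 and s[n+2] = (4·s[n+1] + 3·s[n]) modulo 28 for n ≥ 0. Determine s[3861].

s[0] = 27, s[1] = 26, s[2] = 17, s[3] = 6, s[4] = 19, s[5] = 10, s[6] = 13, s[7] = 26, s[8] = 3, s[9] = 6, s[10] = 5, s[11] = 10, s[12] = 27, s[13] = 26.
The sequence repeats with period 12.
So s[3861] = s[0 + ((3861-0) mod 12)] = s[9] = 6.

6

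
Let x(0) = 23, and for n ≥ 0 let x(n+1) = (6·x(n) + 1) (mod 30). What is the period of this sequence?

5

We have x(0) = 23,  x(1) = 19,  x(2) = 25,  x(3) = 1,  x(4) = 7,  x(5) = 13,  x(6) = 19.
Since x(6) = x(1) = 19, the sequence is eventually periodic: after a pre-period of length 1 it cycles with period 5.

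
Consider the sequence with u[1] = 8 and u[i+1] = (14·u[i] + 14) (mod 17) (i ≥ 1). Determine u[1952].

2

Listing terms: u[1] = 8, u[2] = 7, u[3] = 10, u[4] = 1, u[5] = 11, u[6] = 15, u[7] = 3, u[8] = 5, u[9] = 16, u[10] = 0, u[11] = 14, u[12] = 6, u[13] = 13, u[14] = 9, u[15] = 4, u[16] = 2, u[17] = 8.
Since u[17] = u[1] = 8, the sequence is periodic with period 16.
(1952 - 1) mod 16 = 15, so u[1952] = u[16] = 2.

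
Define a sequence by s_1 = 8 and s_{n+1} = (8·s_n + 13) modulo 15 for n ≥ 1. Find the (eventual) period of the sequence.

4

Computing terms: s_1 = 8; s_2 = 2; s_3 = 14; s_4 = 5; s_5 = 8.
Since s_5 = s_1 = 8, the sequence is periodic with period 4.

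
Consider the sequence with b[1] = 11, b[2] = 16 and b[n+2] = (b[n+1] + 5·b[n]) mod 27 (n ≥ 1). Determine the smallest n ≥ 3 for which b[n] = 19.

Listing terms: b[1] = 11,  b[2] = 16,  b[3] = 17,  b[4] = 16,  b[5] = 20,  b[6] = 19,  b[7] = 11,  b[8] = 25,  b[9] = 26,  b[10] = 16,  b[11] = 11,  b[12] = 10,  b[13] = 11,  b[14] = 7,  b[15] = 8,  b[16] = 16,  b[17] = 2,  b[18] = 1,  b[19] = 11,  b[20] = 16.
The sequence repeats with period 18.
The value 19 first appears (with n ≥ 3) at b[6].

6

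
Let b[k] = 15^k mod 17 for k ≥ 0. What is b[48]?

1

We have b[0] = 1,  b[1] = 15,  b[2] = 4,  b[3] = 9,  b[4] = 16,  b[5] = 2,  b[6] = 13,  b[7] = 8,  b[8] = 1.
Since b[8] = b[0] = 1, the sequence is periodic with period 8.
(48 - 0) mod 8 = 0, so b[48] = b[0] = 1.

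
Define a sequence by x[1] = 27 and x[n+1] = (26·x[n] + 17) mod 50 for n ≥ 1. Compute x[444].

x[1] = 27,  x[2] = 19,  x[3] = 11,  x[4] = 3,  x[5] = 45,  x[6] = 37,  x[7] = 29,  x[8] = 21,  x[9] = 13,  x[10] = 5,  x[11] = 47,  x[12] = 39,  x[13] = 31,  x[14] = 23,  x[15] = 15,  x[16] = 7,  x[17] = 49,  x[18] = 41,  x[19] = 33,  x[20] = 25,  x[21] = 17,  x[22] = 9,  x[23] = 1,  x[24] = 43,  x[25] = 35,  x[26] = 27.
The sequence repeats with period 25.
So x[444] = x[1 + ((444-1) mod 25)] = x[19] = 33.

33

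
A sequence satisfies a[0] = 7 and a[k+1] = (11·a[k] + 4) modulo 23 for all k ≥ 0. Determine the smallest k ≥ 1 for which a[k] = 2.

Listing terms: a[0] = 7, a[1] = 12, a[2] = 21, a[3] = 5, a[4] = 13, a[5] = 9, a[6] = 11, a[7] = 10, a[8] = 22, a[9] = 16, a[10] = 19, a[11] = 6, a[12] = 1, a[13] = 15, a[14] = 8, a[15] = 0, a[16] = 4, a[17] = 2, a[18] = 3, a[19] = 14, a[20] = 20, a[21] = 17, a[22] = 7.
The sequence repeats with period 22.
The value 2 first appears (with k ≥ 1) at a[17].

17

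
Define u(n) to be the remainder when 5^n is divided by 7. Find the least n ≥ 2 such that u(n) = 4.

2

Listing terms: u(1) = 5, u(2) = 4, u(3) = 6, u(4) = 2, u(5) = 3, u(6) = 1, u(7) = 5.
Since u(7) = u(1) = 5, the sequence is periodic with period 6.
The value 4 first appears (with n ≥ 2) at u(2).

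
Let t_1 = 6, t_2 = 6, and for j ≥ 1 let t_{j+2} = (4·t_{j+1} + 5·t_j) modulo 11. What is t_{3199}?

1

Computing terms: t_1 = 6, t_2 = 6, t_3 = 10, t_4 = 4, t_5 = 0, t_6 = 9, t_7 = 3, t_8 = 2, t_9 = 1, t_{10} = 3, t_{11} = 6, t_{12} = 6.
The sequence repeats with period 10.
So t_{3199} = t_{1 + ((3199-1) mod 10)} = t_9 = 1.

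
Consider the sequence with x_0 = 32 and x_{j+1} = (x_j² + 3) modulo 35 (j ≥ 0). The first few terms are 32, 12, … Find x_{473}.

We have x_0 = 32, x_1 = 12, x_2 = 7, x_3 = 17, x_4 = 12.
Since x_4 = x_1 = 12, the sequence is eventually periodic: after a pre-period of length 1 it cycles with period 3.
For j ≥ 1, x_j depends only on (j - 1) mod 3. (473 - 1) mod 3 = 1, so x_{473} = x_2 = 7.

7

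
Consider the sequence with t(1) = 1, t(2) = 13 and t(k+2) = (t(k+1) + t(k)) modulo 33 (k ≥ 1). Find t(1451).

23

t(1) = 1, t(2) = 13, t(3) = 14, t(4) = 27, t(5) = 8, t(6) = 2, t(7) = 10, t(8) = 12, t(9) = 22, t(10) = 1, t(11) = 23, t(12) = 24, t(13) = 14, t(14) = 5, t(15) = 19, t(16) = 24, t(17) = 10, t(18) = 1, t(19) = 11, t(20) = 12, t(21) = 23, t(22) = 2, t(23) = 25, t(24) = 27, t(25) = 19, t(26) = 13, t(27) = 32, t(28) = 12, t(29) = 11, t(30) = 23, t(31) = 1, t(32) = 24, t(33) = 25, t(34) = 16, t(35) = 8, t(36) = 24, t(37) = 32, t(38) = 23, t(39) = 22, t(40) = 12, t(41) = 1, t(42) = 13.
Since (t(41), t(42)) = (t(1), t(2)) = (1, 13) (two consecutive terms determine the rest), the sequence is periodic with period 40.
So t(1451) = t(1 + ((1451-1) mod 40)) = t(11) = 23.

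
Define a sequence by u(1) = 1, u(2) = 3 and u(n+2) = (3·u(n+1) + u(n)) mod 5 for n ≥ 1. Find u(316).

3

u(1) = 1,  u(2) = 3,  u(3) = 0,  u(4) = 3,  u(5) = 4,  u(6) = 0,  u(7) = 4,  u(8) = 2,  u(9) = 0,  u(10) = 2,  u(11) = 1,  u(12) = 0,  u(13) = 1,  u(14) = 3.
Since (u(13), u(14)) = (u(1), u(2)) = (1, 3) (two consecutive terms determine the rest), the sequence is periodic with period 12.
(316 - 1) mod 12 = 3, so u(316) = u(4) = 3.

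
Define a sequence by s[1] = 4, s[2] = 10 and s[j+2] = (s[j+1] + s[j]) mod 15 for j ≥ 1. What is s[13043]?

14

We have s[1] = 4, s[2] = 10, s[3] = 14, s[4] = 9, s[5] = 8, s[6] = 2, s[7] = 10, s[8] = 12, s[9] = 7, s[10] = 4, s[11] = 11, s[12] = 0, s[13] = 11, s[14] = 11, s[15] = 7, s[16] = 3, s[17] = 10, s[18] = 13, s[19] = 8, s[20] = 6, s[21] = 14, s[22] = 5, s[23] = 4, s[24] = 9, s[25] = 13, s[26] = 7, s[27] = 5, s[28] = 12, s[29] = 2, s[30] = 14, s[31] = 1, s[32] = 0, s[33] = 1, s[34] = 1, s[35] = 2, s[36] = 3, s[37] = 5, s[38] = 8, s[39] = 13, s[40] = 6, s[41] = 4, s[42] = 10.
Since (s[41], s[42]) = (s[1], s[2]) = (4, 10) (two consecutive terms determine the rest), the sequence is periodic with period 40.
(13043 - 1) mod 40 = 2, so s[13043] = s[3] = 14.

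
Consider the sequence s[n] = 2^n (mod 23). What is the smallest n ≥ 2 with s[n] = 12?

10

Listing terms: s[1] = 2, s[2] = 4, s[3] = 8, s[4] = 16, s[5] = 9, s[6] = 18, s[7] = 13, s[8] = 3, s[9] = 6, s[10] = 12, s[11] = 1, s[12] = 2.
The sequence repeats with period 11.
The value 12 first appears (with n ≥ 2) at s[10].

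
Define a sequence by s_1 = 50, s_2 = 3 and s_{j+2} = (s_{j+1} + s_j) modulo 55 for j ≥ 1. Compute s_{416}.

We have s_1 = 50; s_2 = 3; s_3 = 53; s_4 = 1; s_5 = 54; s_6 = 0; s_7 = 54; s_8 = 54; s_9 = 53; s_{10} = 52; s_{11} = 50; s_{12} = 47; s_{13} = 42; s_{14} = 34; s_{15} = 21; s_{16} = 0; s_{17} = 21; s_{18} = 21; s_{19} = 42; s_{20} = 8; s_{21} = 50; s_{22} = 3.
The sequence repeats with period 20.
(416 - 1) mod 20 = 15, so s_{416} = s_{16} = 0.

0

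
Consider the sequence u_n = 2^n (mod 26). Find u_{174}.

12

We have u_1 = 2; u_2 = 4; u_3 = 8; u_4 = 16; u_5 = 6; u_6 = 12; u_7 = 24; u_8 = 22; u_9 = 18; u_{10} = 10; u_{11} = 20; u_{12} = 14; u_{13} = 2.
Since u_{13} = u_1 = 2, the sequence is periodic with period 12.
So u_{174} = u_{1 + ((174-1) mod 12)} = u_6 = 12.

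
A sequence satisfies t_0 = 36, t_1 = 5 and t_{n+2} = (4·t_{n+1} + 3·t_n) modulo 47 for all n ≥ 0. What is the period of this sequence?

46

We have t_0 = 36,  t_1 = 5,  t_2 = 34,  t_3 = 10,  t_4 = 1,  t_5 = 34,  t_6 = 45,  t_7 = 0,  t_8 = 41,  t_9 = 23,  t_{10} = 27,  t_{11} = 36,  t_{12} = 37,  t_{13} = 21,  t_{14} = 7,  t_{15} = 44,  t_{16} = 9,  t_{17} = 27,  t_{18} = 41,  t_{19} = 10,  t_{20} = 22,  t_{21} = 24,  t_{22} = 21,  t_{23} = 15,  t_{24} = 29,  t_{25} = 20,  t_{26} = 26,  t_{27} = 23,  t_{28} = 29,  t_{29} = 44,  t_{30} = 28,  t_{31} = 9,  t_{32} = 26,  t_{33} = 37,  t_{34} = 38,  t_{35} = 28,  t_{36} = 38,  t_{37} = 1,  t_{38} = 24,  t_{39} = 5,  t_{40} = 45,  t_{41} = 7,  t_{42} = 22,  t_{43} = 15,  t_{44} = 32,  t_{45} = 32,  t_{46} = 36,  t_{47} = 5.
The sequence repeats with period 46.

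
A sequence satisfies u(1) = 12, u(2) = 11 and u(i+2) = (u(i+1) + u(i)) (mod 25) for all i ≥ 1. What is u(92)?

14

u(1) = 12; u(2) = 11; u(3) = 23; u(4) = 9; u(5) = 7; u(6) = 16; u(7) = 23; u(8) = 14; u(9) = 12; u(10) = 1; u(11) = 13; u(12) = 14; u(13) = 2; u(14) = 16; u(15) = 18; u(16) = 9; u(17) = 2; u(18) = 11; u(19) = 13; u(20) = 24; u(21) = 12; u(22) = 11.
The sequence repeats with period 20.
So u(92) = u(1 + ((92-1) mod 20)) = u(12) = 14.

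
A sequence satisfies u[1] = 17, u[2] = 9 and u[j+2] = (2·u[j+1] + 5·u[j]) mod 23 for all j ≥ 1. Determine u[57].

Listing terms: u[1] = 17, u[2] = 9, u[3] = 11, u[4] = 21, u[5] = 5, u[6] = 0, u[7] = 2, u[8] = 4, u[9] = 18, u[10] = 10, u[11] = 18, u[12] = 17, u[13] = 9.
Since (u[12], u[13]) = (u[1], u[2]) = (17, 9) (two consecutive terms determine the rest), the sequence is periodic with period 11.
So u[57] = u[1 + ((57-1) mod 11)] = u[2] = 9.

9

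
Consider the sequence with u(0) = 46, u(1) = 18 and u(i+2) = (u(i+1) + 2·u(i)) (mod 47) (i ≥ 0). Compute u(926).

u(0) = 46,  u(1) = 18,  u(2) = 16,  u(3) = 5,  u(4) = 37,  u(5) = 0,  u(6) = 27,  u(7) = 27,  u(8) = 34,  u(9) = 41,  u(10) = 15,  u(11) = 3,  u(12) = 33,  u(13) = 39,  u(14) = 11,  u(15) = 42,  u(16) = 17,  u(17) = 7,  u(18) = 41,  u(19) = 8,  u(20) = 43,  u(21) = 12,  u(22) = 4,  u(23) = 28,  u(24) = 36,  u(25) = 45,  u(26) = 23,  u(27) = 19,  u(28) = 18,  u(29) = 9,  u(30) = 45,  u(31) = 16,  u(32) = 12,  u(33) = 44,  u(34) = 21,  u(35) = 15,  u(36) = 10,  u(37) = 40,  u(38) = 13,  u(39) = 46,  u(40) = 25,  u(41) = 23,  u(42) = 26,  u(43) = 25,  u(44) = 30,  u(45) = 33,  u(46) = 46,  u(47) = 18.
Since (u(46), u(47)) = (u(0), u(1)) = (46, 18) (two consecutive terms determine the rest), the sequence is periodic with period 46.
(926 - 0) mod 46 = 6, so u(926) = u(6) = 27.

27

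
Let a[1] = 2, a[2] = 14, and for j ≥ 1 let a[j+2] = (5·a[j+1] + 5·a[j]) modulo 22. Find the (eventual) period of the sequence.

10

Listing terms: a[1] = 2,  a[2] = 14,  a[3] = 14,  a[4] = 8,  a[5] = 0,  a[6] = 18,  a[7] = 2,  a[8] = 12,  a[9] = 4,  a[10] = 14,  a[11] = 2,  a[12] = 14.
The sequence repeats with period 10.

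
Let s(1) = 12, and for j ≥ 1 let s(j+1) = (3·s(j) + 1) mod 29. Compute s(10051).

s(1) = 12; s(2) = 8; s(3) = 25; s(4) = 18; s(5) = 26; s(6) = 21; s(7) = 6; s(8) = 19; s(9) = 0; s(10) = 1; s(11) = 4; s(12) = 13; s(13) = 11; s(14) = 5; s(15) = 16; s(16) = 20; s(17) = 3; s(18) = 10; s(19) = 2; s(20) = 7; s(21) = 22; s(22) = 9; s(23) = 28; s(24) = 27; s(25) = 24; s(26) = 15; s(27) = 17; s(28) = 23; s(29) = 12.
Since s(29) = s(1) = 12, the sequence is periodic with period 28.
(10051 - 1) mod 28 = 26, so s(10051) = s(27) = 17.

17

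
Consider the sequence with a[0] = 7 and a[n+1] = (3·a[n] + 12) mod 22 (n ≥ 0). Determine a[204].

13

a[0] = 7,  a[1] = 11,  a[2] = 1,  a[3] = 15,  a[4] = 13,  a[5] = 7.
Since a[5] = a[0] = 7, the sequence is periodic with period 5.
(204 - 0) mod 5 = 4, so a[204] = a[4] = 13.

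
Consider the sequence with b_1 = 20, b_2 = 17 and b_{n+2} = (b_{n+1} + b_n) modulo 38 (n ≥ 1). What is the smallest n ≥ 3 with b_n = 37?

3

Computing terms: b_1 = 20; b_2 = 17; b_3 = 37; b_4 = 16; b_5 = 15; b_6 = 31; b_7 = 8; b_8 = 1; b_9 = 9; b_{10} = 10; b_{11} = 19; b_{12} = 29; b_{13} = 10; b_{14} = 1; b_{15} = 11; b_{16} = 12; b_{17} = 23; b_{18} = 35; b_{19} = 20; b_{20} = 17.
Since (b_{19}, b_{20}) = (b_1, b_2) = (20, 17) (two consecutive terms determine the rest), the sequence is periodic with period 18.
The value 37 first appears (with n ≥ 3) at b_3.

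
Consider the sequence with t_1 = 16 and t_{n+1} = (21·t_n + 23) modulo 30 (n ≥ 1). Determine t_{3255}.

Computing terms: t_1 = 16; t_2 = 29; t_3 = 2; t_4 = 5; t_5 = 8; t_6 = 11; t_7 = 14; t_8 = 17; t_9 = 20; t_{10} = 23; t_{11} = 26; t_{12} = 29.
Since t_{12} = t_2 = 29, the sequence is eventually periodic: after a pre-period of length 1 it cycles with period 10.
For n ≥ 2, t_n depends only on (n - 2) mod 10. (3255 - 2) mod 10 = 3, so t_{3255} = t_5 = 8.

8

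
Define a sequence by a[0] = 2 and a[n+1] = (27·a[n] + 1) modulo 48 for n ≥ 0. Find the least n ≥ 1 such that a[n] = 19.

7

Listing terms: a[0] = 2,  a[1] = 7,  a[2] = 46,  a[3] = 43,  a[4] = 10,  a[5] = 31,  a[6] = 22,  a[7] = 19,  a[8] = 34,  a[9] = 7.
Since a[9] = a[1] = 7, the sequence is eventually periodic: after a pre-period of length 1 it cycles with period 8.
The value 19 first appears (with n ≥ 1) at a[7].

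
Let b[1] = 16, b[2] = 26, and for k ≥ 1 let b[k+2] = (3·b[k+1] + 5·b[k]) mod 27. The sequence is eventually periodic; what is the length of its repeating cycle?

36

We have b[1] = 16, b[2] = 26, b[3] = 23, b[4] = 10, b[5] = 10, b[6] = 26, b[7] = 20, b[8] = 1, b[9] = 22, b[10] = 17, b[11] = 26, b[12] = 1, b[13] = 25, b[14] = 26, b[15] = 14, b[16] = 10, b[17] = 19, b[18] = 26, b[19] = 11, b[20] = 1, b[21] = 4, b[22] = 17, b[23] = 17, b[24] = 1, b[25] = 7, b[26] = 26, b[27] = 5, b[28] = 10, b[29] = 1, b[30] = 26, b[31] = 2, b[32] = 1, b[33] = 13, b[34] = 17, b[35] = 8, b[36] = 1, b[37] = 16, b[38] = 26.
The sequence repeats with period 36.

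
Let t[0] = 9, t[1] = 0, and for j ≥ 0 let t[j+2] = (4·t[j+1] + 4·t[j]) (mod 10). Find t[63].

4

t[0] = 9,  t[1] = 0,  t[2] = 6,  t[3] = 4,  t[4] = 0,  t[5] = 6.
Since (t[4], t[5]) = (t[1], t[2]) = (0, 6) (two consecutive terms determine the rest), the sequence is eventually periodic: after a pre-period of length 1 it cycles with period 3.
For j ≥ 1, t[j] depends only on (j - 1) mod 3. (63 - 1) mod 3 = 2, so t[63] = t[3] = 4.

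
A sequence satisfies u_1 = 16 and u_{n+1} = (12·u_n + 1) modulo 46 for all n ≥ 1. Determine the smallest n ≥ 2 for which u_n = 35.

10

We have u_1 = 16, u_2 = 9, u_3 = 17, u_4 = 21, u_5 = 23, u_6 = 1, u_7 = 13, u_8 = 19, u_9 = 45, u_{10} = 35, u_{11} = 7, u_{12} = 39, u_{13} = 9.
Since u_{13} = u_2 = 9, the sequence is eventually periodic: after a pre-period of length 1 it cycles with period 11.
The value 35 first appears (with n ≥ 2) at u_{10}.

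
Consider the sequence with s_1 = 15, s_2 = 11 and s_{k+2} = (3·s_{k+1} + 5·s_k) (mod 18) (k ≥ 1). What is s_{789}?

s_1 = 15,  s_2 = 11,  s_3 = 0,  s_4 = 1,  s_5 = 3,  s_6 = 14,  s_7 = 3,  s_8 = 7,  s_9 = 0,  s_{10} = 17,  s_{11} = 15,  s_{12} = 4,  s_{13} = 15,  s_{14} = 11.
The sequence repeats with period 12.
So s_{789} = s_{1 + ((789-1) mod 12)} = s_9 = 0.

0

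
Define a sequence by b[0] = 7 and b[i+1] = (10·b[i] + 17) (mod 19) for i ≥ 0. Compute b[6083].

We have b[0] = 7, b[1] = 11, b[2] = 13, b[3] = 14, b[4] = 5, b[5] = 10, b[6] = 3, b[7] = 9, b[8] = 12, b[9] = 4, b[10] = 0, b[11] = 17, b[12] = 16, b[13] = 6, b[14] = 1, b[15] = 8, b[16] = 2, b[17] = 18, b[18] = 7.
Since b[18] = b[0] = 7, the sequence is periodic with period 18.
(6083 - 0) mod 18 = 17, so b[6083] = b[17] = 18.

18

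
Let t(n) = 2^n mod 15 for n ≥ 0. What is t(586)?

Computing terms: t(0) = 1,  t(1) = 2,  t(2) = 4,  t(3) = 8,  t(4) = 1.
Since t(4) = t(0) = 1, the sequence is periodic with period 4.
(586 - 0) mod 4 = 2, so t(586) = t(2) = 4.

4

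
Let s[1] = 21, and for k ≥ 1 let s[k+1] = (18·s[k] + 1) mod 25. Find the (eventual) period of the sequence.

4

We have s[1] = 21,  s[2] = 4,  s[3] = 23,  s[4] = 15,  s[5] = 21.
The sequence repeats with period 4.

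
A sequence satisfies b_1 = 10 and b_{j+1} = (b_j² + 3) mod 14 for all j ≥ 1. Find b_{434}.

5

Computing terms: b_1 = 10, b_2 = 5, b_3 = 0, b_4 = 3, b_5 = 12, b_6 = 7, b_7 = 10.
The sequence repeats with period 6.
(434 - 1) mod 6 = 1, so b_{434} = b_2 = 5.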